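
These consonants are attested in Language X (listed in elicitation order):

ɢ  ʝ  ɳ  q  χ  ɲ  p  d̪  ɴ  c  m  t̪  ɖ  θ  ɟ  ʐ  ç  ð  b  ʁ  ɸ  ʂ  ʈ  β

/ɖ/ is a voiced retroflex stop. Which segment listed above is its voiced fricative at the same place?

/ʐ/

The voiced fricative at the same place is a voiced retroflex fricative — in this inventory, /ʐ/.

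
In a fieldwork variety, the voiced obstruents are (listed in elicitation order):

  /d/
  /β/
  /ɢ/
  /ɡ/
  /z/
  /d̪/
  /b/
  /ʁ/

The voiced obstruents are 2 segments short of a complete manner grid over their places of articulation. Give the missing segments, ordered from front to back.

Stop: /b/ (bilabial), /d̪/ (dental), /d/ (alveolar), /ɡ/ (velar), /ɢ/ (uvular).
Fricative: /β/ (bilabial), /z/ (alveolar), /ʁ/ (uvular).
Gaps, from front to back: dental lacks fricative (/ð/); velar lacks fricative (/ɣ/).

/ð/, /ɣ/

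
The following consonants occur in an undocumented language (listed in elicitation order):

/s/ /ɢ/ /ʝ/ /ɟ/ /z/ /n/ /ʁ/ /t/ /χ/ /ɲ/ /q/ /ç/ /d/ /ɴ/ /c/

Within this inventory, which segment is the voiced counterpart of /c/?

/ɟ/

/c/ is a voiceless palatal stop.
The voiced counterpart is a voiced palatal stop — in this inventory, /ɟ/.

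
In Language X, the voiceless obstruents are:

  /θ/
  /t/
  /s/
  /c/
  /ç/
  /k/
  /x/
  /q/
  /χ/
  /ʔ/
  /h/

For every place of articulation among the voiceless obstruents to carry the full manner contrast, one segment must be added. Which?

dental: stop —, fricative /θ/.
alveolar: stop /t/, fricative /s/.
palatal: stop /c/, fricative /ç/.
velar: stop /k/, fricative /x/.
uvular: stop /q/, fricative /χ/.
glottal: stop /ʔ/, fricative /h/.
The dental row has no stop member, so the gap is the dental stop /t̪/.

/t̪/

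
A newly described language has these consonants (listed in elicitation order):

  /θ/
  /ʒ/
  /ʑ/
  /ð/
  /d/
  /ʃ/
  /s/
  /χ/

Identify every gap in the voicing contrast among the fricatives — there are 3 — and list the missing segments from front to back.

place of articulation  voiceless  voiced  
dental            θ         ð       
alveolar          s         —       
postalveolar      ʃ         ʒ       
alveolo-palatal   —         ʑ       
uvular            χ         —       
Gaps, from front to back: alveolar lacks voiced (/z/); alveolo-palatal lacks voiceless (/ɕ/); uvular lacks voiced (/ʁ/).

/z/, /ɕ/, /ʁ/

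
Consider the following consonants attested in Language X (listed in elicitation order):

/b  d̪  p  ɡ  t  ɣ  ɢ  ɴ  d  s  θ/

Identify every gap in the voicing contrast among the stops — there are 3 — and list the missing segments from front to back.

/t̪/, /k/, /q/

Voiceless: /p/ (bilabial), /t/ (alveolar).
Voiced: /b/ (bilabial), /d̪/ (dental), /d/ (alveolar), /ɡ/ (velar), /ɢ/ (uvular).
Gaps, from front to back: dental lacks voiceless (/t̪/); velar lacks voiceless (/k/); uvular lacks voiceless (/q/).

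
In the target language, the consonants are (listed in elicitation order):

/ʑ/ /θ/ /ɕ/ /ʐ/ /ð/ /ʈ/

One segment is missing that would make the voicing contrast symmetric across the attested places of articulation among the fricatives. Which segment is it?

Voiceless: /θ/ (dental), /ɕ/ (alveolo-palatal).
Voiced: /ð/ (dental), /ʐ/ (retroflex), /ʑ/ (alveolo-palatal).
The retroflex row has no voiceless member, so the gap is the voiceless retroflex fricative /ʂ/.

/ʂ/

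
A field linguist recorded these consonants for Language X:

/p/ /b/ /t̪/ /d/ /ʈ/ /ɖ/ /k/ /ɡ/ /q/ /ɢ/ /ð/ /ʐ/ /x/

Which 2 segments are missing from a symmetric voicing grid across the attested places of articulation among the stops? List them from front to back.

Voiceless: /p/ (bilabial), /t̪/ (dental), /ʈ/ (retroflex), /k/ (velar), /q/ (uvular).
Voiced: /b/ (bilabial), /d/ (alveolar), /ɖ/ (retroflex), /ɡ/ (velar), /ɢ/ (uvular).
Gaps, from front to back: dental lacks voiced (/d̪/); alveolar lacks voiceless (/t/).

/d̪/, /t/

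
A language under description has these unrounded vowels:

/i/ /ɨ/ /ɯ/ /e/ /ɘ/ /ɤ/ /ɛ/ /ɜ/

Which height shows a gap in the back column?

low-mid

height            front     central   back    
high              i         ɨ         ɯ       
high-mid          e         ɘ         ɤ       
low-mid           ɛ         ɜ         —       
Every height has a back member except low-mid, where /ʌ/ would be expected.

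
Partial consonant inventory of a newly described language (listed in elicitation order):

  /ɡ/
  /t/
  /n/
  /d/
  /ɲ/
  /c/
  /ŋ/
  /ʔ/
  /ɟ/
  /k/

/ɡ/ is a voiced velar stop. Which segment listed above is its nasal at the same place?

/ŋ/

The nasal at the same place is a velar nasal — in this inventory, /ŋ/.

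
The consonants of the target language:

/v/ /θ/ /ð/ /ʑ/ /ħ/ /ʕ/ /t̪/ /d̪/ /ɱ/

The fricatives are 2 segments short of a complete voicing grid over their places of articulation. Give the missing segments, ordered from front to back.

labiodental: voiceless —, voiced /v/.
dental: voiceless /θ/, voiced /ð/.
alveolo-palatal: voiceless —, voiced /ʑ/.
pharyngeal: voiceless /ħ/, voiced /ʕ/.
Gaps, from front to back: labiodental lacks voiceless (/f/); alveolo-palatal lacks voiceless (/ɕ/).

/f/, /ɕ/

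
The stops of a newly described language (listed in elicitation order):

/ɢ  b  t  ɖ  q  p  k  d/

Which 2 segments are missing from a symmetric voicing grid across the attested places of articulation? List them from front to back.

/ʈ/, /ɡ/

bilabial: voiceless /p/, voiced /b/.
alveolar: voiceless /t/, voiced /d/.
retroflex: voiceless —, voiced /ɖ/.
velar: voiceless /k/, voiced —.
uvular: voiceless /q/, voiced /ɢ/.
Gaps, from front to back: retroflex lacks voiceless (/ʈ/); velar lacks voiced (/ɡ/).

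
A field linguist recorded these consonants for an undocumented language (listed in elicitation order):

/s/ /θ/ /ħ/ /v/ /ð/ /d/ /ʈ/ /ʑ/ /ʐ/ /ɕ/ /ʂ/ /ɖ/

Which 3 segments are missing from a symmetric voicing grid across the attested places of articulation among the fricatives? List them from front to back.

/f/, /z/, /ʕ/

Voiceless: /θ/ (dental), /s/ (alveolar), /ʂ/ (retroflex), /ɕ/ (alveolo-palatal), /ħ/ (pharyngeal).
Voiced: /v/ (labiodental), /ð/ (dental), /ʐ/ (retroflex), /ʑ/ (alveolo-palatal).
Gaps, from front to back: labiodental lacks voiceless (/f/); alveolar lacks voiced (/z/); pharyngeal lacks voiced (/ʕ/).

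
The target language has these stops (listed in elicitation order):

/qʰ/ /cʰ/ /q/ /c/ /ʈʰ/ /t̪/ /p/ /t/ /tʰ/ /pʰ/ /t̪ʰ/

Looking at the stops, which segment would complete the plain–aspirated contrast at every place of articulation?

/ʈ/

bilabial: plain /p/, aspirated /pʰ/.
dental: plain /t̪/, aspirated /t̪ʰ/.
alveolar: plain /t/, aspirated /tʰ/.
retroflex: plain —, aspirated /ʈʰ/.
palatal: plain /c/, aspirated /cʰ/.
uvular: plain /q/, aspirated /qʰ/.
The retroflex row has no plain member, so the gap is the plain retroflex stop /ʈ/.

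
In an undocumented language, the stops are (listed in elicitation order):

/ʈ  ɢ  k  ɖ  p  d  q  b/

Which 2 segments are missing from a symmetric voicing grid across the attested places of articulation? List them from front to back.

bilabial: voiceless /p/, voiced /b/.
alveolar: voiceless —, voiced /d/.
retroflex: voiceless /ʈ/, voiced /ɖ/.
velar: voiceless /k/, voiced —.
uvular: voiceless /q/, voiced /ɢ/.
Gaps, from front to back: alveolar lacks voiceless (/t/); velar lacks voiced (/ɡ/).

/t/, /ɡ/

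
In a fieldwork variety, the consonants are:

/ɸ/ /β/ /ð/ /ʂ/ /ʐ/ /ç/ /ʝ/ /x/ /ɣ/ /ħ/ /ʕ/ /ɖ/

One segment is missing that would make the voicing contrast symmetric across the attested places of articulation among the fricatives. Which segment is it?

/θ/

bilabial: voiceless /ɸ/, voiced /β/.
dental: voiceless —, voiced /ð/.
retroflex: voiceless /ʂ/, voiced /ʐ/.
palatal: voiceless /ç/, voiced /ʝ/.
velar: voiceless /x/, voiced /ɣ/.
pharyngeal: voiceless /ħ/, voiced /ʕ/.
The dental row has no voiceless member, so the gap is the voiceless dental fricative /θ/.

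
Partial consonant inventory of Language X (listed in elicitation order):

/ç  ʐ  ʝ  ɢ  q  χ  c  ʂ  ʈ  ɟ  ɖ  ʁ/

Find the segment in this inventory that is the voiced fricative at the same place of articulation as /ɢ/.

/ʁ/

/ɢ/ is a voiced uvular stop.
The voiced fricative at the same place is a voiced uvular fricative — in this inventory, /ʁ/.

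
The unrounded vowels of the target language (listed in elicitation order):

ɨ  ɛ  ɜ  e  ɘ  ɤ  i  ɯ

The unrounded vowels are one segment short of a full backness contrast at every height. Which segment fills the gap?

/ʌ/

Front: /i/ (high), /e/ (high-mid), /ɛ/ (low-mid).
Central: /ɨ/ (high), /ɘ/ (high-mid), /ɜ/ (low-mid).
Back: /ɯ/ (high), /ɤ/ (high-mid).
The low-mid row has no back member, so the gap is the low-mid back unrounded vowel /ʌ/.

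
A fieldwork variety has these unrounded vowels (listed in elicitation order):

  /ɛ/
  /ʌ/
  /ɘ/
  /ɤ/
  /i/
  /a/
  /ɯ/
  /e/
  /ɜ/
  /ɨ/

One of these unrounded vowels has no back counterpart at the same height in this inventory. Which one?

/a/

High: /i/ ~ /ɨ/ ~ /ɯ/
High-mid: /e/ ~ /ɘ/ ~ /ɤ/
Low-mid: /ɛ/ ~ /ɜ/ ~ /ʌ/
Low: only /a/ (front); no back partner.
So /a/ is the unpaired segment.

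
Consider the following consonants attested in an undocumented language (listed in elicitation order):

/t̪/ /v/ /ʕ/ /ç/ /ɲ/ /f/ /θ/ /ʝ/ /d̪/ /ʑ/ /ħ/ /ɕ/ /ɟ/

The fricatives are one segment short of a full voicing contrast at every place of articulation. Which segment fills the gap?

place of articulation  voiceless  voiced  
labiodental       f         v       
dental            θ         —       
alveolo-palatal   ɕ         ʑ       
palatal           ç         ʝ       
pharyngeal        ħ         ʕ       
The dental row has no voiced member, so the gap is the voiced dental fricative /ð/.

/ð/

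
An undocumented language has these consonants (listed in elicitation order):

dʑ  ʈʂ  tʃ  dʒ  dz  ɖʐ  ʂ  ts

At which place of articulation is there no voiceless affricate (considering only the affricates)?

alveolar: voiceless /ts/, voiced /dz/.
postalveolar: voiceless /tʃ/, voiced /dʒ/.
retroflex: voiceless /ʈʂ/, voiced /ɖʐ/.
alveolo-palatal: voiceless —, voiced /dʑ/.
Every place of articulation has a voiceless member except alveolo-palatal, where /tɕ/ would be expected.

alveolo-palatal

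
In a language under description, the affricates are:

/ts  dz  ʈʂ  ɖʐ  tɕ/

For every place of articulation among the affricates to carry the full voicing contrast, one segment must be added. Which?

/dʑ/

alveolar: voiceless /ts/, voiced /dz/.
retroflex: voiceless /ʈʂ/, voiced /ɖʐ/.
alveolo-palatal: voiceless /tɕ/, voiced —.
The alveolo-palatal row has no voiced member, so the gap is the voiced alveolo-palatal affricate /dʑ/.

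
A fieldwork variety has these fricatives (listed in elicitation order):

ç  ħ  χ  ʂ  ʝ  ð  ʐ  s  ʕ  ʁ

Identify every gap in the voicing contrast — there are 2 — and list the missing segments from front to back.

place of articulation  voiceless  voiced  
dental            —         ð       
alveolar          s         —       
retroflex         ʂ         ʐ       
palatal           ç         ʝ       
uvular            χ         ʁ       
pharyngeal        ħ         ʕ       
Gaps, from front to back: dental lacks voiceless (/θ/); alveolar lacks voiced (/z/).

/θ/, /z/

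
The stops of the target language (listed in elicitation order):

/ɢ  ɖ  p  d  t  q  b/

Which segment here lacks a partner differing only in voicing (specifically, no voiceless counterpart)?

/ɖ/

Bilabial: /p/ ~ /b/
Alveolar: /t/ ~ /d/
Uvular: /q/ ~ /ɢ/
Retroflex: only /ɖ/ (voiced); no voiceless partner.
So /ɖ/ is the unpaired segment.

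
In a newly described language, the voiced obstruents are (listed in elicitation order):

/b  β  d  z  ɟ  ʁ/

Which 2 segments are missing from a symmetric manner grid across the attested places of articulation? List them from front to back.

/ʝ/, /ɢ/

bilabial: stop /b/, fricative /β/.
alveolar: stop /d/, fricative /z/.
palatal: stop /ɟ/, fricative —.
uvular: stop —, fricative /ʁ/.
Gaps, from front to back: palatal lacks fricative (/ʝ/); uvular lacks stop (/ɢ/).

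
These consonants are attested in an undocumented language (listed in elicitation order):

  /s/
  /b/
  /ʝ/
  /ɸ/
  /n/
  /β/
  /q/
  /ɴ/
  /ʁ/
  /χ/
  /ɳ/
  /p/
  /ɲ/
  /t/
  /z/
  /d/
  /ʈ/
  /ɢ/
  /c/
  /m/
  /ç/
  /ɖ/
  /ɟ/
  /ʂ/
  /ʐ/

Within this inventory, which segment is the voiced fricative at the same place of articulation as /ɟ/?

/ʝ/

/ɟ/ is a voiced palatal stop.
The voiced fricative at the same place is a voiced palatal fricative — in this inventory, /ʝ/.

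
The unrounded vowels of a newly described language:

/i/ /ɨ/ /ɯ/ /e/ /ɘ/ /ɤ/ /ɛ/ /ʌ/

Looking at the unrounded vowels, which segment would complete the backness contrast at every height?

/ɜ/

high: front /i/, central /ɨ/, back /ɯ/.
high-mid: front /e/, central /ɘ/, back /ɤ/.
low-mid: front /ɛ/, central —, back /ʌ/.
The low-mid row has no central member, so the gap is the low-mid central unrounded vowel /ɜ/.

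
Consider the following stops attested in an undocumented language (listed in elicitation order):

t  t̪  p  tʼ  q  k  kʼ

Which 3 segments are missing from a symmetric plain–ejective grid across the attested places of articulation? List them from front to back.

/pʼ/, /t̪ʼ/, /qʼ/

Plain: /p/ (bilabial), /t̪/ (dental), /t/ (alveolar), /k/ (velar), /q/ (uvular).
Ejective: /tʼ/ (alveolar), /kʼ/ (velar).
Gaps, from front to back: bilabial lacks ejective (/pʼ/); dental lacks ejective (/t̪ʼ/); uvular lacks ejective (/qʼ/).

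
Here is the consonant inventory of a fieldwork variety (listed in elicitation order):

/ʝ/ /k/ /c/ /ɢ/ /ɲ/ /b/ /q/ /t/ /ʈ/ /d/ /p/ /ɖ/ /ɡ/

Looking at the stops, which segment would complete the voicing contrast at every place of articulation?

/ɟ/

Voiceless: /p/ (bilabial), /t/ (alveolar), /ʈ/ (retroflex), /c/ (palatal), /k/ (velar), /q/ (uvular).
Voiced: /b/ (bilabial), /d/ (alveolar), /ɖ/ (retroflex), /ɡ/ (velar), /ɢ/ (uvular).
The palatal row has no voiced member, so the gap is the voiced palatal stop /ɟ/.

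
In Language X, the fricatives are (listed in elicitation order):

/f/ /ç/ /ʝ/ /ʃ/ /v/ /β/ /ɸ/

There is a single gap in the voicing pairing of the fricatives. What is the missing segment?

place of articulation  voiceless  voiced  
bilabial          ɸ         β       
labiodental       f         v       
postalveolar      ʃ         —       
palatal           ç         ʝ       
The postalveolar row has no voiced member, so the gap is the voiced postalveolar fricative /ʒ/.

/ʒ/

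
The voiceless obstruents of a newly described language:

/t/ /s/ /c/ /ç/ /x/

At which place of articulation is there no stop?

velar

Stop: /t/ (alveolar), /c/ (palatal).
Fricative: /s/ (alveolar), /ç/ (palatal), /x/ (velar).
Every place of articulation has a stop member except velar, where /k/ would be expected.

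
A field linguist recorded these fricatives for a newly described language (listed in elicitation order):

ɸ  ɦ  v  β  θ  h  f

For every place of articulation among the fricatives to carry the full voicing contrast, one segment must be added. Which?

place of articulation  voiceless  voiced  
bilabial          ɸ         β       
labiodental       f         v       
dental            θ         —       
glottal           h         ɦ       
The dental row has no voiced member, so the gap is the voiced dental fricative /ð/.

/ð/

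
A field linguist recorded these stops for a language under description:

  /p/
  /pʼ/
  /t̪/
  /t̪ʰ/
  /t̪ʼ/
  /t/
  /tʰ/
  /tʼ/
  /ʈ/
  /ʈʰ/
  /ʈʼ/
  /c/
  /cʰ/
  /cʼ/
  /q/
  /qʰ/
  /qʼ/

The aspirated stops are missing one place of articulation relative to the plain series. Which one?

place of articulation  plain     aspirated  ejective
bilabial          p         —         pʼ      
dental            t̪        t̪ʰ       t̪ʼ     
alveolar          t         tʰ        tʼ      
retroflex         ʈ         ʈʰ        ʈʼ      
palatal           c         cʰ        cʼ      
uvular            q         qʰ        qʼ      
Every place of articulation has an aspirated member except bilabial, where /pʰ/ would be expected.

bilabial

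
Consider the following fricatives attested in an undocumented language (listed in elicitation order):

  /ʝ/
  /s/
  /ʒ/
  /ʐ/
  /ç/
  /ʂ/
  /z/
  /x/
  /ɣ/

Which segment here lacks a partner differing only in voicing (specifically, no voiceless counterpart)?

Alveolar: /s/ ~ /z/
Retroflex: /ʂ/ ~ /ʐ/
Palatal: /ç/ ~ /ʝ/
Velar: /x/ ~ /ɣ/
Postalveolar: only /ʒ/ (voiced); no voiceless partner.
So /ʒ/ is the unpaired segment.

/ʒ/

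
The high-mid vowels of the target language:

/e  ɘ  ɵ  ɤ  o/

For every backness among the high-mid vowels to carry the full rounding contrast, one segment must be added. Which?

/ø/

backness          unrounded  rounded 
front             e         —       
central           ɘ         ɵ       
back              ɤ         o       
The front row has no rounded member, so the gap is the front rounded vowel /ø/.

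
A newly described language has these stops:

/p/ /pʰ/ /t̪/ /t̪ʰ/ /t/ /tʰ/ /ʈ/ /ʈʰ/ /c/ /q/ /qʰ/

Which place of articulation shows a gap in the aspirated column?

Plain: /p/ (bilabial), /t̪/ (dental), /t/ (alveolar), /ʈ/ (retroflex), /c/ (palatal), /q/ (uvular).
Aspirated: /pʰ/ (bilabial), /t̪ʰ/ (dental), /tʰ/ (alveolar), /ʈʰ/ (retroflex), /qʰ/ (uvular).
Every place of articulation has an aspirated member except palatal, where /cʰ/ would be expected.

palatal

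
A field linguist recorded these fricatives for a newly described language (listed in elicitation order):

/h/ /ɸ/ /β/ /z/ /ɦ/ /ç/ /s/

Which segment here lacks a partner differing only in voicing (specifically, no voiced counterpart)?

/ç/

Bilabial: /ɸ/ ~ /β/
Alveolar: /s/ ~ /z/
Glottal: /h/ ~ /ɦ/
Palatal: only /ç/ (voiceless); no voiced partner.
So /ç/ is the unpaired segment.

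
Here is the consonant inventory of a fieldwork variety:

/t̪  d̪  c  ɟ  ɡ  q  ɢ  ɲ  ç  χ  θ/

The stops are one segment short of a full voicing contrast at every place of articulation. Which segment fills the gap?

dental: voiceless /t̪/, voiced /d̪/.
palatal: voiceless /c/, voiced /ɟ/.
velar: voiceless —, voiced /ɡ/.
uvular: voiceless /q/, voiced /ɢ/.
The velar row has no voiceless member, so the gap is the voiceless velar stop /k/.

/k/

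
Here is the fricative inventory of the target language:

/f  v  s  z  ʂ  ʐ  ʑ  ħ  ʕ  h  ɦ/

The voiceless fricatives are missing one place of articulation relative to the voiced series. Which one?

Voiceless: /f/ (labiodental), /s/ (alveolar), /ʂ/ (retroflex), /ħ/ (pharyngeal), /h/ (glottal).
Voiced: /v/ (labiodental), /z/ (alveolar), /ʐ/ (retroflex), /ʑ/ (alveolo-palatal), /ʕ/ (pharyngeal), /ɦ/ (glottal).
Every place of articulation has a voiceless member except alveolo-palatal, where /ɕ/ would be expected.

alveolo-palatal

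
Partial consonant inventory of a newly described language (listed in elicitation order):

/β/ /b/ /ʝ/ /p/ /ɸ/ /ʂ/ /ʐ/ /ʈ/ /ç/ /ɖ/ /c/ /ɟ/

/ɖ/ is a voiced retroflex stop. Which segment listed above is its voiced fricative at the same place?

/ʐ/

The voiced fricative at the same place is a voiced retroflex fricative — in this inventory, /ʐ/.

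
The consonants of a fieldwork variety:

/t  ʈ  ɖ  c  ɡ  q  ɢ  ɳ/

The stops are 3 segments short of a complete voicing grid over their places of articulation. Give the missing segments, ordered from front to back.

Voiceless: /t/ (alveolar), /ʈ/ (retroflex), /c/ (palatal), /q/ (uvular).
Voiced: /ɖ/ (retroflex), /ɡ/ (velar), /ɢ/ (uvular).
Gaps, from front to back: alveolar lacks voiced (/d/); palatal lacks voiced (/ɟ/); velar lacks voiceless (/k/).

/d/, /ɟ/, /k/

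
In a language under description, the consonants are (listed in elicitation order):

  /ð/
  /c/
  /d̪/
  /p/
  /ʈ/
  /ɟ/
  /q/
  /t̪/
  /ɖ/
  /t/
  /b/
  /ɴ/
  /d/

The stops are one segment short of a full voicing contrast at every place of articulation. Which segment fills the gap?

Voiceless: /p/ (bilabial), /t̪/ (dental), /t/ (alveolar), /ʈ/ (retroflex), /c/ (palatal), /q/ (uvular).
Voiced: /b/ (bilabial), /d̪/ (dental), /d/ (alveolar), /ɖ/ (retroflex), /ɟ/ (palatal).
The uvular row has no voiced member, so the gap is the voiced uvular stop /ɢ/.

/ɢ/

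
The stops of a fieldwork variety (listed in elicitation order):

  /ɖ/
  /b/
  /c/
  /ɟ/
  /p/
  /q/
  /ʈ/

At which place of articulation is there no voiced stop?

bilabial: voiceless /p/, voiced /b/.
retroflex: voiceless /ʈ/, voiced /ɖ/.
palatal: voiceless /c/, voiced /ɟ/.
uvular: voiceless /q/, voiced —.
Every place of articulation has a voiced member except uvular, where /ɢ/ would be expected.

uvular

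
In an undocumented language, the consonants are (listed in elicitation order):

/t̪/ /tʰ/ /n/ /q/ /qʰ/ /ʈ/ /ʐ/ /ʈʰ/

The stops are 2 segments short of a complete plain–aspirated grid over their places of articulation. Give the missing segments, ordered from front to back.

/t̪ʰ/, /t/

dental: plain /t̪/, aspirated —.
alveolar: plain —, aspirated /tʰ/.
retroflex: plain /ʈ/, aspirated /ʈʰ/.
uvular: plain /q/, aspirated /qʰ/.
Gaps, from front to back: dental lacks aspirated (/t̪ʰ/); alveolar lacks plain (/t/).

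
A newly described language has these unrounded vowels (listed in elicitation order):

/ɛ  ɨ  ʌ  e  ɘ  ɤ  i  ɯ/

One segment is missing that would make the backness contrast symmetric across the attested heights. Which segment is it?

height            front     central   back    
high              i         ɨ         ɯ       
high-mid          e         ɘ         ɤ       
low-mid           ɛ         —         ʌ       
The low-mid row has no central member, so the gap is the low-mid central unrounded vowel /ɜ/.

/ɜ/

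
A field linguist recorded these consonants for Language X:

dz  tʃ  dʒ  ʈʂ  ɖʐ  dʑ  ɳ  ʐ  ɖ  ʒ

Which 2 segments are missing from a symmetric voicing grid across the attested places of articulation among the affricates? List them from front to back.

/ts/, /tɕ/

alveolar: voiceless —, voiced /dz/.
postalveolar: voiceless /tʃ/, voiced /dʒ/.
retroflex: voiceless /ʈʂ/, voiced /ɖʐ/.
alveolo-palatal: voiceless —, voiced /dʑ/.
Gaps, from front to back: alveolar lacks voiceless (/ts/); alveolo-palatal lacks voiceless (/tɕ/).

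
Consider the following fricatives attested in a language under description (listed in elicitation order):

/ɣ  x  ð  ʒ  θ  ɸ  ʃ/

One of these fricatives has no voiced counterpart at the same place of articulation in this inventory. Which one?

Dental: /θ/ ~ /ð/
Postalveolar: /ʃ/ ~ /ʒ/
Velar: /x/ ~ /ɣ/
Bilabial: only /ɸ/ (voiceless); no voiced partner.
So /ɸ/ is the unpaired segment.

/ɸ/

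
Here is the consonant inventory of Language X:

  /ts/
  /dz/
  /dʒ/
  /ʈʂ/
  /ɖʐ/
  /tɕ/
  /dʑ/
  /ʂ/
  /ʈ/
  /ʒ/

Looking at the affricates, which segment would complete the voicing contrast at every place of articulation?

place of articulation  voiceless  voiced  
alveolar          ts        dz      
postalveolar      —         dʒ      
retroflex         ʈʂ        ɖʐ      
alveolo-palatal   tɕ        dʑ      
The postalveolar row has no voiceless member, so the gap is the voiceless postalveolar affricate /tʃ/.

/tʃ/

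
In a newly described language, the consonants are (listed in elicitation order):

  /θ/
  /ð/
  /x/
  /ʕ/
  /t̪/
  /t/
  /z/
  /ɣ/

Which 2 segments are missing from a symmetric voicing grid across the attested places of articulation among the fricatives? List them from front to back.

Voiceless: /θ/ (dental), /x/ (velar).
Voiced: /ð/ (dental), /z/ (alveolar), /ɣ/ (velar), /ʕ/ (pharyngeal).
Gaps, from front to back: alveolar lacks voiceless (/s/); pharyngeal lacks voiceless (/ħ/).

/s/, /ħ/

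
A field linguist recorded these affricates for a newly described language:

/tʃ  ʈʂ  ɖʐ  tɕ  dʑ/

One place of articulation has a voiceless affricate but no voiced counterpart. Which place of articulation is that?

place of articulation  voiceless  voiced  
postalveolar      tʃ        —       
retroflex         ʈʂ        ɖʐ      
alveolo-palatal   tɕ        dʑ      
Every place of articulation has a voiced member except postalveolar, where /dʒ/ would be expected.

postalveolar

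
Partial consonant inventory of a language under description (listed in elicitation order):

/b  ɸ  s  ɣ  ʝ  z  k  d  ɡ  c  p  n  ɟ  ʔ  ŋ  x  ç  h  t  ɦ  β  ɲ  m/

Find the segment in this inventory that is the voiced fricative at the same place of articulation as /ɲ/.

/ɲ/ is a palatal nasal.
The voiced fricative at the same place is a voiced palatal fricative — in this inventory, /ʝ/.

/ʝ/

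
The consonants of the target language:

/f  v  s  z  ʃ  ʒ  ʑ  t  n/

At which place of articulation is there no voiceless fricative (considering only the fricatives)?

place of articulation  voiceless  voiced  
labiodental       f         v       
alveolar          s         z       
postalveolar      ʃ         ʒ       
alveolo-palatal   —         ʑ       
Every place of articulation has a voiceless member except alveolo-palatal, where /ɕ/ would be expected.

alveolo-palatal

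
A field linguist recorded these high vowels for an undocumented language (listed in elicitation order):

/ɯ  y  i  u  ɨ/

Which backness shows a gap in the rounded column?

central

backness          unrounded  rounded 
front             i         y       
central           ɨ         —       
back              ɯ         u       
Every backness has a rounded member except central, where /ʉ/ would be expected.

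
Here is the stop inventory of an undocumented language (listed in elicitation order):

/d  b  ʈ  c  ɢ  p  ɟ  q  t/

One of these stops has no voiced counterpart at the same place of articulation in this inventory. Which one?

Bilabial: /p/ ~ /b/
Alveolar: /t/ ~ /d/
Palatal: /c/ ~ /ɟ/
Uvular: /q/ ~ /ɢ/
Retroflex: only /ʈ/ (voiceless); no voiced partner.
So /ʈ/ is the unpaired segment.

/ʈ/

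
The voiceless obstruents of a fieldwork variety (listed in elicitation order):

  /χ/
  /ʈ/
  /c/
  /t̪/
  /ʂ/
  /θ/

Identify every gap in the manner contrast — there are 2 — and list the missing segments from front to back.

dental: stop /t̪/, fricative /θ/.
retroflex: stop /ʈ/, fricative /ʂ/.
palatal: stop /c/, fricative —.
uvular: stop —, fricative /χ/.
Gaps, from front to back: palatal lacks fricative (/ç/); uvular lacks stop (/q/).

/ç/, /q/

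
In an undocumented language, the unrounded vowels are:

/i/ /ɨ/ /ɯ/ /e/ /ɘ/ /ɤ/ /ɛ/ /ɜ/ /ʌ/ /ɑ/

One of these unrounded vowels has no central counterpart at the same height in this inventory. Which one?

High: /i/ ~ /ɨ/ ~ /ɯ/
High-mid: /e/ ~ /ɘ/ ~ /ɤ/
Low-mid: /ɛ/ ~ /ɜ/ ~ /ʌ/
Low: only /ɑ/ (back); no central partner.
So /ɑ/ is the unpaired segment.

/ɑ/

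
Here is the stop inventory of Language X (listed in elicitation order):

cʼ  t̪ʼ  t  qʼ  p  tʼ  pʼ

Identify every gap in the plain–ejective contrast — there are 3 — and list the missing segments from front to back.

Plain: /p/ (bilabial), /t/ (alveolar).
Ejective: /pʼ/ (bilabial), /t̪ʼ/ (dental), /tʼ/ (alveolar), /cʼ/ (palatal), /qʼ/ (uvular).
Gaps, from front to back: dental lacks plain (/t̪/); palatal lacks plain (/c/); uvular lacks plain (/q/).

/t̪/, /c/, /q/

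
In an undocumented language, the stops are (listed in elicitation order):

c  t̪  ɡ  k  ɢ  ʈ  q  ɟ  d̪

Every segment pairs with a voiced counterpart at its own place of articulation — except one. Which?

/ʈ/

Dental: /t̪/ ~ /d̪/
Palatal: /c/ ~ /ɟ/
Velar: /k/ ~ /ɡ/
Uvular: /q/ ~ /ɢ/
Retroflex: only /ʈ/ (voiceless); no voiced partner.
So /ʈ/ is the unpaired segment.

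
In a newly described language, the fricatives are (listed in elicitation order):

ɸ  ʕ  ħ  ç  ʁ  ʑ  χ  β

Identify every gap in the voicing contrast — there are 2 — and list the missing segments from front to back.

/ɕ/, /ʝ/

Voiceless: /ɸ/ (bilabial), /ç/ (palatal), /χ/ (uvular), /ħ/ (pharyngeal).
Voiced: /β/ (bilabial), /ʑ/ (alveolo-palatal), /ʁ/ (uvular), /ʕ/ (pharyngeal).
Gaps, from front to back: alveolo-palatal lacks voiceless (/ɕ/); palatal lacks voiced (/ʝ/).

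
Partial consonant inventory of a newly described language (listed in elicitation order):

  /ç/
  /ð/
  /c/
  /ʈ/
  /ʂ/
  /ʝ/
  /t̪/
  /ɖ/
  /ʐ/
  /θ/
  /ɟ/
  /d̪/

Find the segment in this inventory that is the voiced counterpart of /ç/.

/ʝ/

/ç/ is a voiceless palatal fricative.
The voiced counterpart is a voiced palatal fricative — in this inventory, /ʝ/.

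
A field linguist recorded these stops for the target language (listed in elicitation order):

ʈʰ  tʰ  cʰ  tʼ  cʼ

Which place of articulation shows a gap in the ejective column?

alveolar: aspirated /tʰ/, ejective /tʼ/.
retroflex: aspirated /ʈʰ/, ejective —.
palatal: aspirated /cʰ/, ejective /cʼ/.
Every place of articulation has an ejective member except retroflex, where /ʈʼ/ would be expected.

retroflex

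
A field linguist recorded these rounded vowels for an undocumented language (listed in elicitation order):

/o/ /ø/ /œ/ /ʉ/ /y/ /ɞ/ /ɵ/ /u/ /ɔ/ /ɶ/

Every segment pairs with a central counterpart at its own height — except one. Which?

/ɶ/

High: /y/ ~ /ʉ/ ~ /u/
High-mid: /ø/ ~ /ɵ/ ~ /o/
Low-mid: /œ/ ~ /ɞ/ ~ /ɔ/
Low: only /ɶ/ (front); no central partner.
So /ɶ/ is the unpaired segment.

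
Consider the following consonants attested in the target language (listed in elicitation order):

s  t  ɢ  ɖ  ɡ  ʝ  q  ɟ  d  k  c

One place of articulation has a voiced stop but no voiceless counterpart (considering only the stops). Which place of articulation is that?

alveolar: voiceless /t/, voiced /d/.
retroflex: voiceless —, voiced /ɖ/.
palatal: voiceless /c/, voiced /ɟ/.
velar: voiceless /k/, voiced /ɡ/.
uvular: voiceless /q/, voiced /ɢ/.
Every place of articulation has a voiceless member except retroflex, where /ʈ/ would be expected.

retroflex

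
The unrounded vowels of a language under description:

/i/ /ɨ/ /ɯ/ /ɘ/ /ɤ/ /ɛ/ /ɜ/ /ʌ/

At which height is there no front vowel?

high: front /i/, central /ɨ/, back /ɯ/.
high-mid: front —, central /ɘ/, back /ɤ/.
low-mid: front /ɛ/, central /ɜ/, back /ʌ/.
Every height has a front member except high-mid, where /e/ would be expected.

high-mid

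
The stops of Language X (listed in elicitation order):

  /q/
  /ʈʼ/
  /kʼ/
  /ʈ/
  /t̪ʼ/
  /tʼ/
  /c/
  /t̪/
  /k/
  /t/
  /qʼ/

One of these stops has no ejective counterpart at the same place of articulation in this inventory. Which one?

/c/

Dental: /t̪/ ~ /t̪ʼ/
Alveolar: /t/ ~ /tʼ/
Retroflex: /ʈ/ ~ /ʈʼ/
Velar: /k/ ~ /kʼ/
Uvular: /q/ ~ /qʼ/
Palatal: only /c/ (plain); no ejective partner.
So /c/ is the unpaired segment.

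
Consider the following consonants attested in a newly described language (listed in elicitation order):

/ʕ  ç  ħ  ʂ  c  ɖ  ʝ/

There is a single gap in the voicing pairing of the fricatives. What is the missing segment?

Voiceless: /ʂ/ (retroflex), /ç/ (palatal), /ħ/ (pharyngeal).
Voiced: /ʝ/ (palatal), /ʕ/ (pharyngeal).
The retroflex row has no voiced member, so the gap is the voiced retroflex fricative /ʐ/.

/ʐ/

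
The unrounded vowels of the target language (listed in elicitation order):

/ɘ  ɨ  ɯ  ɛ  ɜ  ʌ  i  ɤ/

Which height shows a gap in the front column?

height            front     central   back    
high              i         ɨ         ɯ       
high-mid          —         ɘ         ɤ       
low-mid           ɛ         ɜ         ʌ       
Every height has a front member except high-mid, where /e/ would be expected.

high-mid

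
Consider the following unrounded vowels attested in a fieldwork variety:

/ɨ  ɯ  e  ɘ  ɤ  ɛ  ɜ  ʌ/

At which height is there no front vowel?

high

high: front —, central /ɨ/, back /ɯ/.
high-mid: front /e/, central /ɘ/, back /ɤ/.
low-mid: front /ɛ/, central /ɜ/, back /ʌ/.
Every height has a front member except high, where /i/ would be expected.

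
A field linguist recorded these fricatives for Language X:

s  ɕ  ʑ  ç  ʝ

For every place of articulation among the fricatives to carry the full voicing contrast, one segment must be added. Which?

/z/

place of articulation  voiceless  voiced  
alveolar          s         —       
alveolo-palatal   ɕ         ʑ       
palatal           ç         ʝ       
The alveolar row has no voiced member, so the gap is the voiced alveolar fricative /z/.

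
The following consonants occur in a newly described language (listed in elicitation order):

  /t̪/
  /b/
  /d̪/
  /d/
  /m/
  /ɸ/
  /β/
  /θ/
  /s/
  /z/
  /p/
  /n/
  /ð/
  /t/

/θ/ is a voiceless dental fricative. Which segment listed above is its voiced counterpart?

/ð/

The voiced counterpart is a voiced dental fricative — in this inventory, /ð/.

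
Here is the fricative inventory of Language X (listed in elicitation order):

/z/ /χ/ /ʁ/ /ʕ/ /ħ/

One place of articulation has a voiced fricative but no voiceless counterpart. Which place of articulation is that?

alveolar

Voiceless: /χ/ (uvular), /ħ/ (pharyngeal).
Voiced: /z/ (alveolar), /ʁ/ (uvular), /ʕ/ (pharyngeal).
Every place of articulation has a voiceless member except alveolar, where /s/ would be expected.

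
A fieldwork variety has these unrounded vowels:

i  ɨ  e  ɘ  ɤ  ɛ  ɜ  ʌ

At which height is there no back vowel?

Front: /i/ (high), /e/ (high-mid), /ɛ/ (low-mid).
Central: /ɨ/ (high), /ɘ/ (high-mid), /ɜ/ (low-mid).
Back: /ɤ/ (high-mid), /ʌ/ (low-mid).
Every height has a back member except high, where /ɯ/ would be expected.

high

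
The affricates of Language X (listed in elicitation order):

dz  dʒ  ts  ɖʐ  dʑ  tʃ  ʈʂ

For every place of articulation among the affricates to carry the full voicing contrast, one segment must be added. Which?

/tɕ/

alveolar: voiceless /ts/, voiced /dz/.
postalveolar: voiceless /tʃ/, voiced /dʒ/.
retroflex: voiceless /ʈʂ/, voiced /ɖʐ/.
alveolo-palatal: voiceless —, voiced /dʑ/.
The alveolo-palatal row has no voiceless member, so the gap is the voiceless alveolo-palatal affricate /tɕ/.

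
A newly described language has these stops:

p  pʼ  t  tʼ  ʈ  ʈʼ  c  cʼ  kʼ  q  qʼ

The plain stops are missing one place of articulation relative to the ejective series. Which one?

velar

place of articulation  plain     ejective
bilabial          p         pʼ      
alveolar          t         tʼ      
retroflex         ʈ         ʈʼ      
palatal           c         cʼ      
velar             —         kʼ      
uvular            q         qʼ      
Every place of articulation has a plain member except velar, where /k/ would be expected.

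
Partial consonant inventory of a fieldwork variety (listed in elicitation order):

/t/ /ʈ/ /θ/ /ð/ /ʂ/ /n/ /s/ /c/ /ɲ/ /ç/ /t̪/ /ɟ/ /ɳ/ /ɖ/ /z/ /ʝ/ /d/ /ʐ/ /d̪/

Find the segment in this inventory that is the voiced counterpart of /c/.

/c/ is a voiceless palatal stop.
The voiced counterpart is a voiced palatal stop — in this inventory, /ɟ/.

/ɟ/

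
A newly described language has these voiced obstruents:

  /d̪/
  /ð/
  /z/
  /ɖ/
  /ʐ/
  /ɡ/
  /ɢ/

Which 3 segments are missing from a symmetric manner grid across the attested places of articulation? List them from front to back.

Stop: /d̪/ (dental), /ɖ/ (retroflex), /ɡ/ (velar), /ɢ/ (uvular).
Fricative: /ð/ (dental), /z/ (alveolar), /ʐ/ (retroflex).
Gaps, from front to back: alveolar lacks stop (/d/); velar lacks fricative (/ɣ/); uvular lacks fricative (/ʁ/).

/d/, /ɣ/, /ʁ/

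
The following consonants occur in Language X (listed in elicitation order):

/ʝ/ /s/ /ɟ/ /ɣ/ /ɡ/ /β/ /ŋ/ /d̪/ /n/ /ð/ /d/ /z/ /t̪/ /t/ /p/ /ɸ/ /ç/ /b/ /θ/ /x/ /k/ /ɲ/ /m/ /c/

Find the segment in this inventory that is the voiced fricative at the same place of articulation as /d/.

/d/ is a voiced alveolar stop.
The voiced fricative at the same place is a voiced alveolar fricative — in this inventory, /z/.

/z/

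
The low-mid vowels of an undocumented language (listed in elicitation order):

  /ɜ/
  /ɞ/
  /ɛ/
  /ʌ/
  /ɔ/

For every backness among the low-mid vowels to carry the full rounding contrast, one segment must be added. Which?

/œ/

backness          unrounded  rounded 
front             ɛ         —       
central           ɜ         ɞ       
back              ʌ         ɔ       
The front row has no rounded member, so the gap is the front rounded vowel /œ/.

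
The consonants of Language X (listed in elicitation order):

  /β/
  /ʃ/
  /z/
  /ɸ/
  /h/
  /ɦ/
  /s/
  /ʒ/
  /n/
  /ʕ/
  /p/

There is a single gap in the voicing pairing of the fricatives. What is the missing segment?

Voiceless: /ɸ/ (bilabial), /s/ (alveolar), /ʃ/ (postalveolar), /h/ (glottal).
Voiced: /β/ (bilabial), /z/ (alveolar), /ʒ/ (postalveolar), /ʕ/ (pharyngeal), /ɦ/ (glottal).
The pharyngeal row has no voiceless member, so the gap is the voiceless pharyngeal fricative /ħ/.

/ħ/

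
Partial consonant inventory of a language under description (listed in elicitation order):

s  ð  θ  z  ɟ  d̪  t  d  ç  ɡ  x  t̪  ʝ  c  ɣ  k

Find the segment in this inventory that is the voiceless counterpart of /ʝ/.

/ç/

/ʝ/ is a voiced palatal fricative.
The voiceless counterpart is a voiceless palatal fricative — in this inventory, /ç/.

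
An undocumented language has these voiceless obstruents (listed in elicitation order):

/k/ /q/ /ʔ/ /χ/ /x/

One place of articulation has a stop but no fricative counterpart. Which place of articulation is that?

glottal

place of articulation  stop      fricative
velar             k         x       
uvular            q         χ       
glottal           ʔ         —       
Every place of articulation has a fricative member except glottal, where /h/ would be expected.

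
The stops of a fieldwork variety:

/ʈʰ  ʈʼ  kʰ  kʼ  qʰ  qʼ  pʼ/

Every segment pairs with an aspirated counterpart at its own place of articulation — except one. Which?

/pʼ/

Retroflex: /ʈʰ/ ~ /ʈʼ/
Velar: /kʰ/ ~ /kʼ/
Uvular: /qʰ/ ~ /qʼ/
Bilabial: only /pʼ/ (ejective); no aspirated partner.
So /pʼ/ is the unpaired segment.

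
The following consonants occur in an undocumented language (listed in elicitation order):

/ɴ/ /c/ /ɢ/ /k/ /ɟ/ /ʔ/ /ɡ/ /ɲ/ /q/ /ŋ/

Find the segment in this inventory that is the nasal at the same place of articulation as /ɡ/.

/ɡ/ is a voiced velar stop.
The nasal at the same place is a velar nasal — in this inventory, /ŋ/.

/ŋ/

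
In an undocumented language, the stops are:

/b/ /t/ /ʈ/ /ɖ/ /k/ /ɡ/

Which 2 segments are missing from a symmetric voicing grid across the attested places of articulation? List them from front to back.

/p/, /d/

bilabial: voiceless —, voiced /b/.
alveolar: voiceless /t/, voiced —.
retroflex: voiceless /ʈ/, voiced /ɖ/.
velar: voiceless /k/, voiced /ɡ/.
Gaps, from front to back: bilabial lacks voiceless (/p/); alveolar lacks voiced (/d/).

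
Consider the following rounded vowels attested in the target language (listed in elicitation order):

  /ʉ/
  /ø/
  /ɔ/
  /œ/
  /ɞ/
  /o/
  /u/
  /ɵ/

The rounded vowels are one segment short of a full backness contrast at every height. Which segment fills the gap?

/y/

high: front —, central /ʉ/, back /u/.
high-mid: front /ø/, central /ɵ/, back /o/.
low-mid: front /œ/, central /ɞ/, back /ɔ/.
The high row has no front member, so the gap is the high front rounded vowel /y/.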